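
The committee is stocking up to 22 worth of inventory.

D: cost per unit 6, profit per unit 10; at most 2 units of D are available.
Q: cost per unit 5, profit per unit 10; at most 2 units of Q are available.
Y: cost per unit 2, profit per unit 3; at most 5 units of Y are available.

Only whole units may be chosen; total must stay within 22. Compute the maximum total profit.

40

This is a bounded integer knapsack.
Take 2×D and 2×Q: cost 22 ≤ 22, profit 2·10 + 2·10 = 40.
Q has the best ratio (10/5) and is taken to its limit of 2; remaining capacity is filled optimally with the others.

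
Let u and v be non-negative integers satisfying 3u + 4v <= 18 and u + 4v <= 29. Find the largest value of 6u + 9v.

39

Relaxing integrality, the LP optimum is 40.50 at (u,v) = (0, 4.5), which is not an integer point.
(u,v)=(2,3): 3·2+4·3=18≤18, 1·2+4·3=14≤29, objective 39.
(u,v)=(0,4): 3·0+4·4=16≤18, 1·0+4·4=16≤29, objective 36.
(u,v)=(3,2): 3·3+4·2=17≤18, 1·3+4·2=11≤29, objective 36.
Maximum is 39 at (u,v)=(2,3).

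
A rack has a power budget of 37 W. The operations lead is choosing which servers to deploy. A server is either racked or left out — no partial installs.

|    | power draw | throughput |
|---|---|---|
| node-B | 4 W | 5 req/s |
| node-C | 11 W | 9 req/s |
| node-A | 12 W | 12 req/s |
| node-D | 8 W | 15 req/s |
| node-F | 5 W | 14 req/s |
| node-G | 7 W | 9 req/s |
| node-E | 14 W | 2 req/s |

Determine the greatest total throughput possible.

55

Allowing fractional choices, the relaxed optimum would be about 55.8, but servers are indivisible.
node-B + node-A + node-D + node-F + node-G: power draw 4 + 12 + 8 + 5 + 7 = 36 ≤ 37, throughput 5 + 12 + 15 + 14 + 9 = 55.
node-B + node-C + node-D + node-F + node-G: power draw 4 + 11 + 8 + 5 + 7 = 35 ≤ 37, throughput 5 + 9 + 15 + 14 + 9 = 52.
Best is node-B, node-A, node-D, node-F, and node-G with total throughput 55.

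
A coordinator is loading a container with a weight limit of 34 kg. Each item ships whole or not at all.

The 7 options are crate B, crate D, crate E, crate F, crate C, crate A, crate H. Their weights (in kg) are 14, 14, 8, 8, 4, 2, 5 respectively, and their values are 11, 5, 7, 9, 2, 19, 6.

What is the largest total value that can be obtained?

This is a 0-1 knapsack instance.
Allowing fractional choices, the relaxed optimum would be about 49.6, but items are indivisible.
crate B + crate E + crate F + crate A: weight 14 + 8 + 8 + 2 = 32 ≤ 34, value 11 + 7 + 9 + 19 = 46.
crate B + crate F + crate C + crate A + crate H: weight 14 + 8 + 4 + 2 + 5 = 33 ≤ 34, value 11 + 9 + 2 + 19 + 6 = 47.
Best is crate B, crate F, crate C, crate A, and crate H with total value 47.

47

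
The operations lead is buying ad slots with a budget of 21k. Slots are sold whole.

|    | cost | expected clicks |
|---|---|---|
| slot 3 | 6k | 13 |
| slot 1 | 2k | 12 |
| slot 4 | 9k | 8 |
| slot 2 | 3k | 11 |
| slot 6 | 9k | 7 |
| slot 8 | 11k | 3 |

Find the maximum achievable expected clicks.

Allowing fractional choices, the relaxed optimum would be about 44.8, but ad slots are indivisible.
slot 3 + slot 1 + slot 2 + slot 6: cost 6 + 2 + 3 + 9 = 20 ≤ 21, expected clicks 13 + 12 + 11 + 7 = 43.
slot 3 + slot 1 + slot 4 + slot 2: cost 6 + 2 + 9 + 3 = 20 ≤ 21, expected clicks 13 + 12 + 8 + 11 = 44.
slot 3 + slot 1 + slot 2: cost 6 + 2 + 3 = 11 ≤ 21, expected clicks 13 + 12 + 11 = 36.
Best is slot 3, slot 1, slot 4, and slot 2 with total expected clicks 44.

44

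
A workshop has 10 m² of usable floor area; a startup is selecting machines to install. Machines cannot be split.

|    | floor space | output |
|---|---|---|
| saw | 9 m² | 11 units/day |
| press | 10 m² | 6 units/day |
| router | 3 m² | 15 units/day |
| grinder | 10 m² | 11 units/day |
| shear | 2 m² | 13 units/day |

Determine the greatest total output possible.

This is an integer program with binary decision variables.
Take router and shear: floor space 3 + 2 = 5 ≤ 10, output 15 + 13 = 28.
No other feasible combination does better.

28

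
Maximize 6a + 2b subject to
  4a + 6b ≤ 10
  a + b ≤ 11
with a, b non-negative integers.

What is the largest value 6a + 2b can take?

12

Relaxing integrality, the LP optimum is 15.00 at (a,b) = (2.5, 0), which is not an integer point.
(a,b)=(2,0): 4·2+6·0=8≤10, 1·2+1·0=2≤11, objective 12.
(a,b)=(1,1): 4·1+6·1=10≤10, 1·1+1·1=2≤11, objective 8.
(a,b)=(1,0): 4·1+6·0=4≤10, 1·1+1·0=1≤11, objective 6.
Maximum is 12 at (a,b)=(2,0).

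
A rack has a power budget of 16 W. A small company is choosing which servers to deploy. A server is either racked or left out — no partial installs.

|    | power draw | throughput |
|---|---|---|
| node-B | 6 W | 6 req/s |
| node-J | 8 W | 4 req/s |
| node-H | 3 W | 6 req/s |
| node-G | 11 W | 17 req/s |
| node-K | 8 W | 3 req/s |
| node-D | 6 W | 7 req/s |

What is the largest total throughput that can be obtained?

23

Take node-H and node-G: power draw 3 + 11 = 14 ≤ 16, throughput 6 + 17 = 23.
No other feasible combination does better.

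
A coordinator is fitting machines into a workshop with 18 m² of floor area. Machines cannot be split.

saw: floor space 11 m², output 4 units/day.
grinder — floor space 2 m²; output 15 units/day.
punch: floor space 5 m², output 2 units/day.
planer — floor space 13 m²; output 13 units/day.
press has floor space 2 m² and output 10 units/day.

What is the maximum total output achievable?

38

This is a 0-1 knapsack instance.
Take grinder, planer, and press: floor space 2 + 13 + 2 = 17 ≤ 18, output 15 + 13 + 10 = 38.
No other feasible combination does better.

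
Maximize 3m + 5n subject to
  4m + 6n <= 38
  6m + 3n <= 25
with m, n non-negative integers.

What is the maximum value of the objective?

30

The continuous relaxation peaks at (0, 6.33) with value 31.67; rounding to a feasible lattice point costs some objective.
(m,n)=(0,6) is feasible, giving 30.
(m,n)=(1,5) is feasible, giving 28.
(m,n)=(0,5) is feasible, giving 25.
No feasible integer point exceeds 30.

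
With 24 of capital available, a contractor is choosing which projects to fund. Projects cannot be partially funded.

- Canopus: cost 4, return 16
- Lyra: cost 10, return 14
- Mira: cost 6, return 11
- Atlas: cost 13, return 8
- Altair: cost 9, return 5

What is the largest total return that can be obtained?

This is an integer program with binary decision variables.
Allowing fractional choices, the relaxed optimum would be about 43.5, but projects are indivisible.
Canopus + Lyra + Altair: cost 4 + 10 + 9 = 23 ≤ 24, return 16 + 14 + 5 = 35.
Canopus + Mira + Atlas: cost 4 + 6 + 13 = 23 ≤ 24, return 16 + 11 + 8 = 35.
Canopus + Lyra + Mira: cost 4 + 10 + 6 = 20 ≤ 24, return 16 + 14 + 11 = 41.
Best is Canopus, Lyra, and Mira with total return 41.

41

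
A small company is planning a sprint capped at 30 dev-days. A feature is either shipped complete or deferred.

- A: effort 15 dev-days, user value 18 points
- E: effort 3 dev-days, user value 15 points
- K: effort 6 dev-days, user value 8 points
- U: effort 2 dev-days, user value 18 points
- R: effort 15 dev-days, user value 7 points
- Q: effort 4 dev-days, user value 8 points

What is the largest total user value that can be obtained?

67

This is an integer program with binary decision variables.
Take A, E, K, U, and Q: effort 15 + 3 + 6 + 2 + 4 = 30 ≤ 30, user value 18 + 15 + 8 + 18 + 8 = 67.
No other feasible combination does better.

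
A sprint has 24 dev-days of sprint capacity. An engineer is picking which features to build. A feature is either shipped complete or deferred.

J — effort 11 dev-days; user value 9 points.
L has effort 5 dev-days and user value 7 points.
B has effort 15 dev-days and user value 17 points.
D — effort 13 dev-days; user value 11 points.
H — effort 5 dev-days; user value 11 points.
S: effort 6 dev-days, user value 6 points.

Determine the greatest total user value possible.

29

B + H: effort 15 + 5 = 20 ≤ 24, user value 17 + 11 = 28.
D + H + S: effort 13 + 5 + 6 = 24 ≤ 24, user value 11 + 11 + 6 = 28.
L + D + H: effort 5 + 13 + 5 = 23 ≤ 24, user value 7 + 11 + 11 = 29.
Best is L, D, and H with total user value 29.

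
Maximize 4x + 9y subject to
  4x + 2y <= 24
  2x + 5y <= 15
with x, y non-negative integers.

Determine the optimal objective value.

29

(x,y)=(5,1) is feasible, giving 29.
(x,y)=(4,1) is feasible, giving 25.
No feasible integer point exceeds 29.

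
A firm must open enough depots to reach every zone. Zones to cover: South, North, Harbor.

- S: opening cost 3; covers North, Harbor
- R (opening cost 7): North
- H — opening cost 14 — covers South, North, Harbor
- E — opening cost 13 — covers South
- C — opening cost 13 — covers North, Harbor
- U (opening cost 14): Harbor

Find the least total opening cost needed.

The greedy cost-per-new-zone heuristic would pick S and E for 16, but a cheaper cover exists.
H alone covers South, North, Harbor — every zone.
Total opening cost: 14.
No cover costs less than 14.

14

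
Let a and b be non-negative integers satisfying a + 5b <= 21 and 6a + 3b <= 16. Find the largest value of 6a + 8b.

Relaxing integrality, the LP optimum is 36.37 at (a,b) = (0.63, 4.07), which is not an integer point.
(a,b)=(0,4): 1·0+5·4=20≤21, 6·0+3·4=12≤16, objective 32.
(a,b)=(1,3): 1·1+5·3=16≤21, 6·1+3·3=15≤16, objective 30.
(a,b)=(0,3): 1·0+5·3=15≤21, 6·0+3·3=9≤16, objective 24.
No feasible integer point exceeds 32.

32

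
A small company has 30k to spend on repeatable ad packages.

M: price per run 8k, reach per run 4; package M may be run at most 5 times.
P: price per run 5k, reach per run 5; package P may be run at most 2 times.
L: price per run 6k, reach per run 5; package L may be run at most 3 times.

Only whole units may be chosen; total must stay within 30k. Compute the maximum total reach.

This is a bounded integer knapsack.
Take 2×P and 3×L: price 28 ≤ 30, reach 2·5 + 3·5 = 25.
P has the best ratio (5/5) and is taken to its limit of 2; remaining capacity is filled optimally with the others.

25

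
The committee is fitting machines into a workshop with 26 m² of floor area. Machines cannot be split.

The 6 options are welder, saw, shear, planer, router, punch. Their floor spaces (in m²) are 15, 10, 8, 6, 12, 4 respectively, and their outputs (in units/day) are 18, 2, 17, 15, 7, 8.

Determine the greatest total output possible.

41

Allowing fractional choices, the relaxed optimum would be about 49.6, but machines are indivisible.
shear + planer + punch: floor space 8 + 6 + 4 = 18 ≤ 26, output 17 + 15 + 8 = 40.
welder + planer + punch: floor space 15 + 6 + 4 = 25 ≤ 26, output 18 + 15 + 8 = 41.
shear + planer + router: floor space 8 + 6 + 12 = 26 ≤ 26, output 17 + 15 + 7 = 39.
Best is welder, planer, and punch with total output 41.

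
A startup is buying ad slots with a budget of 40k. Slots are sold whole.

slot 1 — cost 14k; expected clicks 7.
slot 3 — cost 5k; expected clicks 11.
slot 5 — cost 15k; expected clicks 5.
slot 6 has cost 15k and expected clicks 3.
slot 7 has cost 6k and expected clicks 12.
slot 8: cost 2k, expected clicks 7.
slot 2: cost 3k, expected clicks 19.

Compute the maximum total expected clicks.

56

slot 3 + slot 5 + slot 7 + slot 8 + slot 2: cost 5 + 15 + 6 + 2 + 3 = 31 ≤ 40, expected clicks 11 + 5 + 12 + 7 + 19 = 54.
slot 1 + slot 3 + slot 7 + slot 8 + slot 2: cost 14 + 5 + 6 + 2 + 3 = 30 ≤ 40, expected clicks 7 + 11 + 12 + 7 + 19 = 56.
slot 3 + slot 6 + slot 7 + slot 8 + slot 2: cost 5 + 15 + 6 + 2 + 3 = 31 ≤ 40, expected clicks 11 + 3 + 12 + 7 + 19 = 52.
Best is slot 1, slot 3, slot 7, slot 8, and slot 2 with total expected clicks 56.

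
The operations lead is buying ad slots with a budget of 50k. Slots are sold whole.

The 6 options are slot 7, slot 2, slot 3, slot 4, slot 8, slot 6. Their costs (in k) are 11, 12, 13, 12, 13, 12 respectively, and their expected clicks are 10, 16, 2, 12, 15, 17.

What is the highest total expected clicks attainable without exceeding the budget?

60

Take slot 2, slot 4, slot 8, and slot 6: cost 12 + 12 + 13 + 12 = 49 ≤ 50, expected clicks 16 + 12 + 15 + 17 = 60.
No other feasible combination does better.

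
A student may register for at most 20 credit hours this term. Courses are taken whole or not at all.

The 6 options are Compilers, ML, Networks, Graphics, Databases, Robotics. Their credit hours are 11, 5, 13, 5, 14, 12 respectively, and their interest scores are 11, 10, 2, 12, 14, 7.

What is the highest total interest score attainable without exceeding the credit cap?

Take Graphics and Databases: credit hours 5 + 14 = 19 ≤ 20, interest score 12 + 14 = 26.
No other feasible combination does better.

26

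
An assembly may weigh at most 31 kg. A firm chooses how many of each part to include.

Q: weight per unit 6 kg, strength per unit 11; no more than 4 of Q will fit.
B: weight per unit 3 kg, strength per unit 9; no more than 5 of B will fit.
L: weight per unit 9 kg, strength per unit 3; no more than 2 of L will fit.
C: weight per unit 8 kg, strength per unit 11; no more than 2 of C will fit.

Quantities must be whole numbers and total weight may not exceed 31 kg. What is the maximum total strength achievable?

3×Q and 4×B: weight 30 ≤ 31, strength 3·11 + 4·9 = 69.
5×B and 2×C: weight 31 ≤ 31, strength 5·9 + 2·11 = 67.
Best is 69.

69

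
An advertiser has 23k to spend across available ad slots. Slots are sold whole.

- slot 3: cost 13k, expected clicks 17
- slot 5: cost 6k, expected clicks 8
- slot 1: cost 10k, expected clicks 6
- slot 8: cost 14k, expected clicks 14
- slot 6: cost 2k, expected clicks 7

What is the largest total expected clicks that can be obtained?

32

This is an integer program with binary decision variables.
slot 3 + slot 5 + slot 6: cost 13 + 6 + 2 = 21 ≤ 23, expected clicks 17 + 8 + 7 = 32.
slot 5 + slot 8 + slot 6: cost 6 + 14 + 2 = 22 ≤ 23, expected clicks 8 + 14 + 7 = 29.
Best is slot 3, slot 5, and slot 6 with total expected clicks 32.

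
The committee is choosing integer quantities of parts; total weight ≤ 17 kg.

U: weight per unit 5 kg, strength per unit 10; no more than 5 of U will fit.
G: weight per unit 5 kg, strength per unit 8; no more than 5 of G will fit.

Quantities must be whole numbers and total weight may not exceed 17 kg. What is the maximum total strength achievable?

30

Take 3×U: weight 15 ≤ 17, strength 3·10 = 30.
No other integer combination yields more.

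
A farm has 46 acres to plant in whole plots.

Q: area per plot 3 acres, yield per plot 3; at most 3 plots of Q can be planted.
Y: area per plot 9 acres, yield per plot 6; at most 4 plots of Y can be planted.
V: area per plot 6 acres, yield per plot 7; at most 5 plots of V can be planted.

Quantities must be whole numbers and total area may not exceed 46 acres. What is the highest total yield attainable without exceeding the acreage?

47

This is a bounded integer knapsack.
2×Q, 1×Y, and 5×V: area 45 ≤ 46, yield 2·3 + 1·6 + 5·7 = 47.
1×Q, 1×Y, and 5×V: area 42 ≤ 46, yield 1·3 + 1·6 + 5·7 = 44.
Best is 47.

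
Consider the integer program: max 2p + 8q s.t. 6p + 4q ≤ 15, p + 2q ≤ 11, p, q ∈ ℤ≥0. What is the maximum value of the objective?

24

The continuous relaxation peaks at (0, 3.75) with value 30.00; rounding to a feasible lattice point costs some objective.
(p,q)=(0,3) is feasible, giving 24.
(p,q)=(1,2) is feasible, giving 18.
No feasible integer point exceeds 24.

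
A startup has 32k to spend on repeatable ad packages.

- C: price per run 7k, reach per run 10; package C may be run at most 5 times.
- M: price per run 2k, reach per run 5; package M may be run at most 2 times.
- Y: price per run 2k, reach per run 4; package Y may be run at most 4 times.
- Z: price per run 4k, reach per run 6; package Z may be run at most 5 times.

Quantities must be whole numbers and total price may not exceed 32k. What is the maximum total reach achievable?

56

Take 2×M, 4×Y, and 5×Z: price 32 ≤ 32, reach 2·5 + 4·4 + 5·6 = 56.
M has the best ratio (5/2) and is taken to its limit of 2; remaining capacity is filled optimally with the others.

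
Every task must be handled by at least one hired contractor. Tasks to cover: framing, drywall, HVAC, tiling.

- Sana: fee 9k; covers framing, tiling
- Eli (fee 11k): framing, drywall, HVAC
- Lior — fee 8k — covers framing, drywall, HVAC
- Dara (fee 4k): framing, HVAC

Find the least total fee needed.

17

This is a weighted set-cover instance.
The greedy cost-per-new-task heuristic would pick Dara, Lior, and Sana for 21, but a cheaper cover exists.
Choose Sana and Lior: together they cover framing, drywall, HVAC, tiling — every task.
Total fee: 9 + 8 = 17.
No cover costs less than 17.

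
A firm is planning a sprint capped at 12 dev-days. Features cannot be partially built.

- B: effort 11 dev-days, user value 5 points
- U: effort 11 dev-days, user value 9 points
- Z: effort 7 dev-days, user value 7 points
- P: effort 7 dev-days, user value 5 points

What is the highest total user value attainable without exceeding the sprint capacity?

This is an integer program with binary decision variables.
U: effort 11 ≤ 12, user value 9.
Z: effort 7 ≤ 12, user value 7.
Best is U with total user value 9.

9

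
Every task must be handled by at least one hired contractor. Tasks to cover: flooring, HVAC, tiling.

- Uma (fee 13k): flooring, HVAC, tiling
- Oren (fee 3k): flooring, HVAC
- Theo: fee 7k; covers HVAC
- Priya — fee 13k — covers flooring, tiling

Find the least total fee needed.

13

The greedy cost-per-new-task heuristic would pick Oren and Uma for 16, but a cheaper cover exists.
Uma alone covers flooring, HVAC, tiling — every task.
Total fee: 13.
No cover costs less than 13.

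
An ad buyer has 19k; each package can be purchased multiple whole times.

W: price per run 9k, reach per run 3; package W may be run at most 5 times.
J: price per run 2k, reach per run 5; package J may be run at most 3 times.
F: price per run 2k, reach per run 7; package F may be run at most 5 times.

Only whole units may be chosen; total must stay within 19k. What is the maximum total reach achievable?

Take 3×J and 5×F: price 16 ≤ 19, reach 3·5 + 5·7 = 50.
F has the best ratio (7/2) and is taken to its limit of 5; remaining capacity is filled optimally with the others.

50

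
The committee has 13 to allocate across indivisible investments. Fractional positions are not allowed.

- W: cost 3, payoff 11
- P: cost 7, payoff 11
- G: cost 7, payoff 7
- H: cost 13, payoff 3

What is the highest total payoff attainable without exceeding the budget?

22

W: cost 3 ≤ 13, payoff 11.
W + G: cost 3 + 7 = 10 ≤ 13, payoff 11 + 7 = 18.
W + P: cost 3 + 7 = 10 ≤ 13, payoff 11 + 11 = 22.
Best is W and P with total payoff 22.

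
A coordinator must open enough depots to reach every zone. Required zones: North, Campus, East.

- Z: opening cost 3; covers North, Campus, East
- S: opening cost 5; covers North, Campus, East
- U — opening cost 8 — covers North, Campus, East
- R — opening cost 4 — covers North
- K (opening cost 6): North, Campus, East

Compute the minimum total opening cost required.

This is an integer covering problem.
Z alone covers North, Campus, East — every zone.
Total opening cost: 3.

3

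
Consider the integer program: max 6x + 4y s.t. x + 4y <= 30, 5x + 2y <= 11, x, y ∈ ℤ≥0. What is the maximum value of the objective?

20

(x,y)=(0,5) is feasible, giving 20.
(x,y)=(0,4) is feasible, giving 16.
No feasible integer point exceeds 20.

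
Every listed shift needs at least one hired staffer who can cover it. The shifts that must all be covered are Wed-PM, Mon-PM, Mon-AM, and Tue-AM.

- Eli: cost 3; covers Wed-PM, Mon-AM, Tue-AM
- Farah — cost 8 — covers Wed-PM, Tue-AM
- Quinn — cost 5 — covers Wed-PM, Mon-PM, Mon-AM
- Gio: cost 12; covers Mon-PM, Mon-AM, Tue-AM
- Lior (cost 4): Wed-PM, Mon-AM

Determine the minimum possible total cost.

8

Choose Eli and Quinn: together they cover Wed-PM, Mon-PM, Mon-AM, Tue-AM — every shift.
Total cost: 3 + 5 = 8.
No cover costs less than 8.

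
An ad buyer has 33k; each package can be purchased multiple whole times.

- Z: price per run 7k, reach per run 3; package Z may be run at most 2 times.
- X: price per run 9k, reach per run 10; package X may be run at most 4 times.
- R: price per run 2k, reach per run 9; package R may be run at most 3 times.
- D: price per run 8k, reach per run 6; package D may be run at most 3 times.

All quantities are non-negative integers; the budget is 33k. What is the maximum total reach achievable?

R has the best ratio (9/2); taking only R gives at most 3×9 = 27 (stopped by the supply cap of 3).
Mixing does better — 3×X and 3×R: price 33 ≤ 33, reach 3·10 + 3·9 = 57.

57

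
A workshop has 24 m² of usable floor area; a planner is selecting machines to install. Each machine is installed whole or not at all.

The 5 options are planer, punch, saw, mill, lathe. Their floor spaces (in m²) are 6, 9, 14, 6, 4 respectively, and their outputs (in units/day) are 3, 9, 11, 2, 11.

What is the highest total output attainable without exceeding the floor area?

25

Allowing fractional choices, the relaxed optimum would be about 28.6, but machines are indivisible.
planer + saw + lathe: floor space 6 + 14 + 4 = 24 ≤ 24, output 3 + 11 + 11 = 25.
saw + mill + lathe: floor space 14 + 6 + 4 = 24 ≤ 24, output 11 + 2 + 11 = 24.
Best is planer, saw, and lathe with total output 25.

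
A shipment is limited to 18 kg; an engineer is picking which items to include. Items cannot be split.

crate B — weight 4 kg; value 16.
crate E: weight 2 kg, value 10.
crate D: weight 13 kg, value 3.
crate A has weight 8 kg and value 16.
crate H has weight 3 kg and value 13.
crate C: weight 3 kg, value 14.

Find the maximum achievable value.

Allowing fractional choices, the relaxed optimum would be about 65.0, but items are indivisible.
crate B + crate E + crate A + crate C: weight 4 + 2 + 8 + 3 = 17 ≤ 18, value 16 + 10 + 16 + 14 = 56.
crate B + crate E + crate A + crate H: weight 4 + 2 + 8 + 3 = 17 ≤ 18, value 16 + 10 + 16 + 13 = 55.
crate B + crate A + crate H + crate C: weight 4 + 8 + 3 + 3 = 18 ≤ 18, value 16 + 16 + 13 + 14 = 59.
Best is crate B, crate A, crate H, and crate C with total value 59.

59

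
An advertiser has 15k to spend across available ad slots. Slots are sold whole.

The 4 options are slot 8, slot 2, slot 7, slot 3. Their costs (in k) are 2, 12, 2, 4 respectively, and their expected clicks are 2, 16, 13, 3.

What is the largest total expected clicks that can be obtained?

Allowing fractional choices, the relaxed optimum would be about 30.0, but ad slots are indivisible.
slot 8 + slot 7 + slot 3: cost 2 + 2 + 4 = 8 ≤ 15, expected clicks 2 + 13 + 3 = 18.
slot 8 + slot 2: cost 2 + 12 = 14 ≤ 15, expected clicks 2 + 16 = 18.
slot 2 + slot 7: cost 12 + 2 = 14 ≤ 15, expected clicks 16 + 13 = 29.
Best is slot 2 and slot 7 with total expected clicks 29.

29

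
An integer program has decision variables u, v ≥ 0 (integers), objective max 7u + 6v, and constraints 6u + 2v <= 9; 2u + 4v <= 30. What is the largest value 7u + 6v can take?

24

Relaxing integrality, the LP optimum is 27.00 at (u,v) = (0, 4.5), which is not an integer point.
(u,v)=(0,4): 6·0+2·4=8≤9, 2·0+4·4=16≤30, objective 24.
(u,v)=(0,3): 6·0+2·3=6≤9, 2·0+4·3=12≤30, objective 18.
No feasible integer point exceeds 24.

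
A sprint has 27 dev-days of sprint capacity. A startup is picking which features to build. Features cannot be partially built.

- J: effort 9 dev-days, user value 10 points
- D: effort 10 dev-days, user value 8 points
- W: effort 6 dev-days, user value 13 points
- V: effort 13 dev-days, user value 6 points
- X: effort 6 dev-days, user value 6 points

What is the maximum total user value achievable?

31

J + W + X: effort 9 + 6 + 6 = 21 ≤ 27, user value 10 + 13 + 6 = 29.
J + D + W: effort 9 + 10 + 6 = 25 ≤ 27, user value 10 + 8 + 13 = 31.
Best is J, D, and W with total user value 31.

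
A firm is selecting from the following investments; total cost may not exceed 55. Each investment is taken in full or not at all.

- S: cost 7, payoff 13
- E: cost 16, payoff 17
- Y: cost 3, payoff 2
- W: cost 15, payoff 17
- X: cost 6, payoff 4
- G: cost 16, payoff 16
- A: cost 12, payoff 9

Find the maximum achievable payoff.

S + E + W + G: cost 7 + 16 + 15 + 16 = 54 ≤ 55, payoff 13 + 17 + 17 + 16 = 63.
S + E + Y + W + A: cost 7 + 16 + 3 + 15 + 12 = 53 ≤ 55, payoff 13 + 17 + 2 + 17 + 9 = 58.
Best is S, E, W, and G with total payoff 63.

63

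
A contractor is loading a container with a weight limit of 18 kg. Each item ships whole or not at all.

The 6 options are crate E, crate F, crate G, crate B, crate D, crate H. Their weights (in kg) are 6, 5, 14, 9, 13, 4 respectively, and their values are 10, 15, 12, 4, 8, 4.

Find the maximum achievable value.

Allowing fractional choices, the relaxed optimum would be about 31.6, but items are indivisible.
crate F + crate D: weight 5 + 13 = 18 ≤ 18, value 15 + 8 = 23.
crate E + crate F: weight 6 + 5 = 11 ≤ 18, value 10 + 15 = 25.
crate E + crate F + crate H: weight 6 + 5 + 4 = 15 ≤ 18, value 10 + 15 + 4 = 29.
Best is crate E, crate F, and crate H with total value 29.

29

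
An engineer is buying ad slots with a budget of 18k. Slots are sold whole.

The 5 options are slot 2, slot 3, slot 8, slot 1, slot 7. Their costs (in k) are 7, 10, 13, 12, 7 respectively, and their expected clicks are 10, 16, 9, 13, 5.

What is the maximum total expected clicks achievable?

26

Allowing fractional choices, the relaxed optimum would be about 27.1, but ad slots are indivisible.
slot 2 + slot 3: cost 7 + 10 = 17 ≤ 18, expected clicks 10 + 16 = 26.
slot 3 + slot 7: cost 10 + 7 = 17 ≤ 18, expected clicks 16 + 5 = 21.
slot 3: cost 10 ≤ 18, expected clicks 16.
Best is slot 2 and slot 3 with total expected clicks 26.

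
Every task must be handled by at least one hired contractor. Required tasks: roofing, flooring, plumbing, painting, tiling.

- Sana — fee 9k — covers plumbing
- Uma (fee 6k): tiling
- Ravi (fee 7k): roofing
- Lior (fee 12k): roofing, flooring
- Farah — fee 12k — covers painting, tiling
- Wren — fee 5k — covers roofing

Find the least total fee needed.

The greedy cost-per-new-task heuristic would pick Wren, Uma, Sana, Lior, and Farah for 44, but a cheaper cover exists.
Choose Sana, Lior, and Farah: together they cover roofing, flooring, plumbing, painting, tiling — every task.
Total fee: 9 + 12 + 12 = 33.
No cover costs less than 33.

33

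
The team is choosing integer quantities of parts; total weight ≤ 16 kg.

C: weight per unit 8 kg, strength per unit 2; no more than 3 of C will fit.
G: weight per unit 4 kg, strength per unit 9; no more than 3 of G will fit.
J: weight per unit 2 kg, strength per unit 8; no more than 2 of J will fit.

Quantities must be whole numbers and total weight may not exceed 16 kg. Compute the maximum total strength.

J has the best ratio (8/2); taking only J gives at most 2×8 = 16 (stopped by the supply cap of 2).
Mixing does better — 3×G and 2×J: weight 16 ≤ 16, strength 3·9 + 2·8 = 43.

43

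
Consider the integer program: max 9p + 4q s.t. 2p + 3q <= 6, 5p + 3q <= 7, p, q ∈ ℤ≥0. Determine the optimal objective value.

Relaxing integrality, the LP optimum is 12.60 at (p,q) = (1.4, 0), which is not an integer point.
(p,q)=(1,0): 2·1+3·0=2≤6, 5·1+3·0=5≤7, objective 9.
(p,q)=(0,1): 2·0+3·1=3≤6, 5·0+3·1=3≤7, objective 4.
No feasible integer point exceeds 9.

9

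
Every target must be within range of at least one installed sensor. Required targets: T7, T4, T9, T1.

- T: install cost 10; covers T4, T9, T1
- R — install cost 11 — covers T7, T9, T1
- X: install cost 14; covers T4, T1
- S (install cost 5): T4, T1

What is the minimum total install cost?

This is an integer covering problem.
Choose R and S: together they cover T7, T4, T9, T1 — every target.
Total install cost: 11 + 5 = 16.
No cover costs less than 16.

16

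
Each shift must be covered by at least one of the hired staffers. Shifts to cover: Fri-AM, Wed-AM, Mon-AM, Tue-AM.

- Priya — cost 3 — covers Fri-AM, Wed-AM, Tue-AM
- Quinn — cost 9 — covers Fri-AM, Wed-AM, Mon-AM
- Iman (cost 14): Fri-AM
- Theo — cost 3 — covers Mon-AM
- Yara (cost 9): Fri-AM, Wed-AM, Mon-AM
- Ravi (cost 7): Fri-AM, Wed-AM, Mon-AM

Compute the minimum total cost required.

6

Choose Priya and Theo: together they cover Fri-AM, Wed-AM, Mon-AM, Tue-AM — every shift.
Total cost: 3 + 3 = 6.
No cover costs less than 6.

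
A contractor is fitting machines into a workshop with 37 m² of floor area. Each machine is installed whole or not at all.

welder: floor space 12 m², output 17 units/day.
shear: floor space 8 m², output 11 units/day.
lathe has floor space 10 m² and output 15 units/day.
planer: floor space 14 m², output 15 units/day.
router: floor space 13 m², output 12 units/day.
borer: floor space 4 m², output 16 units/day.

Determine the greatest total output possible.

59

welder + shear + lathe + borer: floor space 12 + 8 + 10 + 4 = 34 ≤ 37, output 17 + 11 + 15 + 16 = 59.
welder + shear + router + borer: floor space 12 + 8 + 13 + 4 = 37 ≤ 37, output 17 + 11 + 12 + 16 = 56.
shear + lathe + planer + borer: floor space 8 + 10 + 14 + 4 = 36 ≤ 37, output 11 + 15 + 15 + 16 = 57.
Best is welder, shear, lathe, and borer with total output 59.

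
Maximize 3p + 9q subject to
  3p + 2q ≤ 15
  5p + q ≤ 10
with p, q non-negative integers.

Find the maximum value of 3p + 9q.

63

Relaxing integrality, the LP optimum is 67.50 at (p,q) = (0, 7.5), which is not an integer point.
(p,q)=(0,7): 3·0+2·7=14≤15, 5·0+1·7=7≤10, objective 63.
(p,q)=(0,6): 3·0+2·6=12≤15, 5·0+1·6=6≤10, objective 54.
Maximum is 63 at (p,q)=(0,7).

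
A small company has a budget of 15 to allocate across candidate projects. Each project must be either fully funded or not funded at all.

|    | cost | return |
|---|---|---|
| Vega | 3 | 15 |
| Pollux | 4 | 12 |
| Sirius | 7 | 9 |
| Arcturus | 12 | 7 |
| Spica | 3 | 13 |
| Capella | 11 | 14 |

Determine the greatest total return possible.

40

This is an integer program with binary decision variables.
Vega + Pollux + Spica: cost 3 + 4 + 3 = 10 ≤ 15, return 15 + 12 + 13 = 40.
Vega + Sirius + Spica: cost 3 + 7 + 3 = 13 ≤ 15, return 15 + 9 + 13 = 37.
Vega + Pollux + Sirius: cost 3 + 4 + 7 = 14 ≤ 15, return 15 + 12 + 9 = 36.
Best is Vega, Pollux, and Spica with total return 40.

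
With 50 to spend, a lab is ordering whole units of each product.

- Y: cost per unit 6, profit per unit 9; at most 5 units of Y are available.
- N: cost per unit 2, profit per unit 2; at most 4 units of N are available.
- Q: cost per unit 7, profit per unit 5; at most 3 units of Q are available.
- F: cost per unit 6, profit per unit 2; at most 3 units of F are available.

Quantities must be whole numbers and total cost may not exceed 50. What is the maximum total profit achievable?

This is a bounded integer knapsack.
Y has the best ratio (9/6); taking only Y gives at most 5×9 = 45 (stopped by the supply cap of 5).
Mixing does better — 5×Y, 3×N, and 2×Q: cost 50 ≤ 50, profit 5·9 + 3·2 + 2·5 = 61.

61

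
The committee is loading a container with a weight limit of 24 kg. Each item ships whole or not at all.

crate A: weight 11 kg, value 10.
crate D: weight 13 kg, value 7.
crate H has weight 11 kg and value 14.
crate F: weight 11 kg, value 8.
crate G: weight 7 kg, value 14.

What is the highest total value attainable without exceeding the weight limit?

28

Allowing fractional choices, the relaxed optimum would be about 33.5, but items are indivisible.
crate A + crate G: weight 11 + 7 = 18 ≤ 24, value 10 + 14 = 24.
crate H + crate G: weight 11 + 7 = 18 ≤ 24, value 14 + 14 = 28.
crate A + crate H: weight 11 + 11 = 22 ≤ 24, value 10 + 14 = 24.
Best is crate H and crate G with total value 28.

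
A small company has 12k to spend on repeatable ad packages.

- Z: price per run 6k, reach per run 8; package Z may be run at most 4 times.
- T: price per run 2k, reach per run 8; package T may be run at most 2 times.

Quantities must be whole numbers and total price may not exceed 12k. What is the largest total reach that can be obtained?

24

Take 1×Z and 2×T: price 10 ≤ 12, reach 1·8 + 2·8 = 24.
T has the best ratio (8/2) and is taken to its limit of 2; remaining capacity is filled optimally with the others.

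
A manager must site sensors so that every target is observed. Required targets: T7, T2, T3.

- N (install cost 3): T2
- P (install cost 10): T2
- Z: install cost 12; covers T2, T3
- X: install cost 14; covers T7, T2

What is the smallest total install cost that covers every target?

The greedy cost-per-new-target heuristic would pick N, Z, and X for 29, but a cheaper cover exists.
Choose Z and X: together they cover T7, T2, T3 — every target.
Total install cost: 12 + 14 = 26.
No cover costs less than 26.

26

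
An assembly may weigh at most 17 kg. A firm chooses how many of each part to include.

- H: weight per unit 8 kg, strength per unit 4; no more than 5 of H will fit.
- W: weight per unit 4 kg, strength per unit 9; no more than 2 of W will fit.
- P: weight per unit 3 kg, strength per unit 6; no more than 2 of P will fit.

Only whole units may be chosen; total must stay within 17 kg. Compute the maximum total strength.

This is a bounded integer knapsack.
W has the best ratio (9/4); taking only W gives at most 2×9 = 18 (stopped by the supply cap of 2).
Mixing does better — 2×W and 2×P: weight 14 ≤ 17, strength 2·9 + 2·6 = 30.

30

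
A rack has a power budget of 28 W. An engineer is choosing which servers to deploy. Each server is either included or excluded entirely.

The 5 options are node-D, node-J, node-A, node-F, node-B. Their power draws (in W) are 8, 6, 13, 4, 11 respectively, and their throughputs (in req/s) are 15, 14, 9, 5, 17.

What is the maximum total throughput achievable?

Allowing fractional choices, the relaxed optimum would be about 49.8, but servers are indivisible.
node-D + node-J + node-B: power draw 8 + 6 + 11 = 25 ≤ 28, throughput 15 + 14 + 17 = 46.
node-D + node-F + node-B: power draw 8 + 4 + 11 = 23 ≤ 28, throughput 15 + 5 + 17 = 37.
node-D + node-J + node-A: power draw 8 + 6 + 13 = 27 ≤ 28, throughput 15 + 14 + 9 = 38.
Best is node-D, node-J, and node-B with total throughput 46.

46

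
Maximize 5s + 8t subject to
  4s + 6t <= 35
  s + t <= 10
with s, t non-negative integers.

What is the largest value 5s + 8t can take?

The continuous relaxation peaks at (0, 5.83) with value 46.67; rounding to a feasible lattice point costs some objective.
(s,t)=(1,5): 4·1+6·5=34≤35, 1·1+1·5=6≤10, objective 45.
(s,t)=(2,4): 4·2+6·4=32≤35, 1·2+1·4=6≤10, objective 42.
(s,t)=(0,5): 4·0+6·5=30≤35, 1·0+1·5=5≤10, objective 40.
Maximum is 45 at (s,t)=(1,5).

45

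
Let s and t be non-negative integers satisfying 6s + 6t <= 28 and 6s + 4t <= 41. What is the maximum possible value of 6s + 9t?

The continuous relaxation peaks at (0, 4.67) with value 42.00; rounding to a feasible lattice point costs some objective.
(s,t)=(0,4): 6·0+6·4=24≤28, 6·0+4·4=16≤41, objective 36.
(s,t)=(1,3): 6·1+6·3=24≤28, 6·1+4·3=18≤41, objective 33.
(s,t)=(0,3): 6·0+6·3=18≤28, 6·0+4·3=12≤41, objective 27.
Maximum is 36 at (s,t)=(0,4).

36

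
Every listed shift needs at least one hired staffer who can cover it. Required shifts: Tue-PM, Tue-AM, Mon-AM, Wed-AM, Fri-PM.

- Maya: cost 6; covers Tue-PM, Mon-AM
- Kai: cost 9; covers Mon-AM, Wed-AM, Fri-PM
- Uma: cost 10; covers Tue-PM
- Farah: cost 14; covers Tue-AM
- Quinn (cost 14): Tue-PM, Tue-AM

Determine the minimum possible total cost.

23

The greedy cost-per-new-shift heuristic would pick Maya, Kai, and Farah for 29, but a cheaper cover exists.
Choose Kai and Quinn: together they cover Tue-PM, Tue-AM, Mon-AM, Wed-AM, Fri-PM — every shift.
Total cost: 9 + 14 = 23.
No cover costs less than 23.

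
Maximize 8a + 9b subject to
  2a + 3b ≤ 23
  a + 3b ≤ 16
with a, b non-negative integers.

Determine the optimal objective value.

The continuous relaxation peaks at (11.5, 0) with value 92.00; rounding to a feasible lattice point costs some objective.
(a,b)=(10,1): 2·10+3·1=23≤23, 1·10+3·1=13≤16, objective 89.
(a,b)=(11,0): 2·11+3·0=22≤23, 1·11+3·0=11≤16, objective 88.
(a,b)=(9,1): 2·9+3·1=21≤23, 1·9+3·1=12≤16, objective 81.
No feasible integer point exceeds 89.

89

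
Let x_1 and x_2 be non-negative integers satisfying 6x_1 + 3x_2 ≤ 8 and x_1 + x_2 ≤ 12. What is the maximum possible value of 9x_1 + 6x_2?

12

(x_1,x_2)=(0,2): 6·0+3·2=6≤8, 1·0+1·2=2≤12, objective 12.
(x_1,x_2)=(0,1): 6·0+3·1=3≤8, 1·0+1·1=1≤12, objective 6.
Maximum is 12 at (x_1,x_2)=(0,2).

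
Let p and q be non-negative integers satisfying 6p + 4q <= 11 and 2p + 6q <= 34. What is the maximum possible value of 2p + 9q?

(p,q)=(0,2): 6·0+4·2=8≤11, 2·0+6·2=12≤34, objective 18.
(p,q)=(1,1): 6·1+4·1=10≤11, 2·1+6·1=8≤34, objective 11.
(p,q)=(0,1): 6·0+4·1=4≤11, 2·0+6·1=6≤34, objective 9.
The best lattice point is (0,2), giving 18.

18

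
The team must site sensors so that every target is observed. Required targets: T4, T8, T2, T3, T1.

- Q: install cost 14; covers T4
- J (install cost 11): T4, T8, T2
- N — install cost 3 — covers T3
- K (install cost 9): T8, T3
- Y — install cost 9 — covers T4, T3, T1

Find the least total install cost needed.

20

The greedy cost-per-new-target heuristic would pick N, J, and Y for 23, but a cheaper cover exists.
Choose J and Y: together they cover T4, T8, T2, T3, T1 — every target.
Total install cost: 11 + 9 = 20.
No cover costs less than 20.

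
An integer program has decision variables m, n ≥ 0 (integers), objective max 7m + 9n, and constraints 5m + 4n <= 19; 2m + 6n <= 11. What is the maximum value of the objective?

23

The continuous relaxation peaks at (3.18, 0.773) with value 29.23; rounding to a feasible lattice point costs some objective.
(m,n)=(2,1): 5·2+4·1=14≤19, 2·2+6·1=10≤11, objective 23.
(m,n)=(3,0): 5·3+4·0=15≤19, 2·3+6·0=6≤11, objective 21.
(m,n)=(1,1): 5·1+4·1=9≤19, 2·1+6·1=8≤11, objective 16.
The best lattice point is (2,1), giving 23.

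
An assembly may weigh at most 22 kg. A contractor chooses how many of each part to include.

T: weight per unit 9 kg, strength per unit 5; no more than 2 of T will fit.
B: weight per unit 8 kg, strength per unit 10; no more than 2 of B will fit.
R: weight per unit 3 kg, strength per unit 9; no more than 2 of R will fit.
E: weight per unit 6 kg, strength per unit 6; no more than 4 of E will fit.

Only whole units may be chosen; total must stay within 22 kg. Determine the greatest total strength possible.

R has the best ratio (9/3); taking only R gives at most 2×9 = 18 (stopped by the supply cap of 2).
Mixing does better — 2×B and 2×R: weight 22 ≤ 22, strength 2·10 + 2·9 = 38.

38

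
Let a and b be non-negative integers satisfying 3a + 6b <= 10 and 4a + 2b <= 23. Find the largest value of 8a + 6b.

24

The continuous relaxation peaks at (3.33, 0) with value 26.67; rounding to a feasible lattice point costs some objective.
(a,b)=(3,0): 3·3+6·0=9≤10, 4·3+2·0=12≤23, objective 24.
(a,b)=(2,0): 3·2+6·0=6≤10, 4·2+2·0=8≤23, objective 16.
No feasible integer point exceeds 24.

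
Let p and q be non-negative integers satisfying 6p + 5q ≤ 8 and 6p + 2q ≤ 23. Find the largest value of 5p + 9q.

Relaxing integrality, the LP optimum is 14.40 at (p,q) = (0, 1.6), which is not an integer point.
(p,q)=(0,1): 6·0+5·1=5≤8, 6·0+2·1=2≤23, objective 9.
(p,q)=(1,0): 6·1+5·0=6≤8, 6·1+2·0=6≤23, objective 5.
(p,q)=(0,0): 6·0+5·0=0≤8, 6·0+2·0=0≤23, objective 0.
The best lattice point is (0,1), giving 9.

9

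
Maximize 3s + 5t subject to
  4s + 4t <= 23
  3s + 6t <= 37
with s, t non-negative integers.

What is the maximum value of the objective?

25

(s,t)=(0,5) is feasible, giving 25.
(s,t)=(1,4) is feasible, giving 23.
The best lattice point is (0,5), giving 25.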